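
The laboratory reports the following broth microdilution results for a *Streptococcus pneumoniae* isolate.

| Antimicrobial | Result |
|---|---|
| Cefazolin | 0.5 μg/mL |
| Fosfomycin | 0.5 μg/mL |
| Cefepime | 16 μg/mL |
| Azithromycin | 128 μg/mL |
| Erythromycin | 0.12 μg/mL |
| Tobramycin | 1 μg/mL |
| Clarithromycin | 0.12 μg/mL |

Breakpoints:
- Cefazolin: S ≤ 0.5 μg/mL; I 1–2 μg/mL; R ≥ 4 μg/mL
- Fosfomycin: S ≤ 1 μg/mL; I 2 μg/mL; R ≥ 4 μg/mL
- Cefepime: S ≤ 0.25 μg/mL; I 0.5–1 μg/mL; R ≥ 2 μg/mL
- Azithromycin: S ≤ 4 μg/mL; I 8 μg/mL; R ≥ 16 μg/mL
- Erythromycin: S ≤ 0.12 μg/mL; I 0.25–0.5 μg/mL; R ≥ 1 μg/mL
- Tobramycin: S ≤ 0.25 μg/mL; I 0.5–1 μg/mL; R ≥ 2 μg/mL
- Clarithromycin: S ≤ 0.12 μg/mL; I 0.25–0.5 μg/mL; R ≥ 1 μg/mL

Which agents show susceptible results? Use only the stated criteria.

Cefazolin: 0.5 μg/mL is ≤ 0.5 μg/mL ⇒ S
Fosfomycin (0.5 μg/mL) ≤ 1 μg/mL — S
Cefepime (16 μg/mL) ≥ 2 μg/mL — R
Azithromycin: 128 μg/mL is ≥ 16 μg/mL ⇒ R
Erythromycin: 0.12 μg/mL is ≤ 0.12 μg/mL → Susceptible
Tobramycin: 1 μg/mL is in 0.5–1 μg/mL — intermediate
Clarithromycin: 0.12 μg/mL is ≤ 0.12 μg/mL ⇒ Susceptible

cefazolin, fosfomycin, erythromycin, clarithromycin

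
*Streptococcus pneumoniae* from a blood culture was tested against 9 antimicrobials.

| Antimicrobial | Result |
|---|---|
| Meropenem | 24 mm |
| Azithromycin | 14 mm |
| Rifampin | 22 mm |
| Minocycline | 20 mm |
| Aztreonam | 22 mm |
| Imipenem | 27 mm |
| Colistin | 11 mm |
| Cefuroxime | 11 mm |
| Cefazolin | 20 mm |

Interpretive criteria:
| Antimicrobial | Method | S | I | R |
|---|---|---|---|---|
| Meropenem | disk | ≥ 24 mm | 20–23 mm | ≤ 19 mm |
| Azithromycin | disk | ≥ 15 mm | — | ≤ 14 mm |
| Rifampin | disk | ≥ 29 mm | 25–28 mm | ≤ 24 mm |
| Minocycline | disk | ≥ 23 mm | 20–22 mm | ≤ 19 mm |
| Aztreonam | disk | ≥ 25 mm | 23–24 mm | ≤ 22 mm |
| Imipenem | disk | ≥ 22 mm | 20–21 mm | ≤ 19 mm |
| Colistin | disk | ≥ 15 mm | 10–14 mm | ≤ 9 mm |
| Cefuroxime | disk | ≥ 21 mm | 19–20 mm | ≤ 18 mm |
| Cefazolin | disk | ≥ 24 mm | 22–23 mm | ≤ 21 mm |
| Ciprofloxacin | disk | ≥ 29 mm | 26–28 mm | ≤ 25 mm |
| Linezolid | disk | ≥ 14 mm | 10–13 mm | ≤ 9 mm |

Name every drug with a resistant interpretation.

azithromycin, rifampin, aztreonam, cefuroxime, cefazolin

Meropenem 24 mm: ≥ 24 mm — S
Azithromycin: 14 mm is ≤ 14 mm — R
Rifampin 22 mm: ≤ 24 mm — Resistant
Minocycline 20 mm: in 20–22 mm ⇒ Intermediate
Aztreonam (22 mm) ≤ 22 mm ⇒ resistant
Imipenem (27 mm) ≥ 22 mm → Susceptible
Colistin 11 mm: in 10–14 mm ⇒ intermediate
Cefuroxime 11 mm: ≤ 18 mm → R
Cefazolin: 20 mm is ≤ 21 mm — R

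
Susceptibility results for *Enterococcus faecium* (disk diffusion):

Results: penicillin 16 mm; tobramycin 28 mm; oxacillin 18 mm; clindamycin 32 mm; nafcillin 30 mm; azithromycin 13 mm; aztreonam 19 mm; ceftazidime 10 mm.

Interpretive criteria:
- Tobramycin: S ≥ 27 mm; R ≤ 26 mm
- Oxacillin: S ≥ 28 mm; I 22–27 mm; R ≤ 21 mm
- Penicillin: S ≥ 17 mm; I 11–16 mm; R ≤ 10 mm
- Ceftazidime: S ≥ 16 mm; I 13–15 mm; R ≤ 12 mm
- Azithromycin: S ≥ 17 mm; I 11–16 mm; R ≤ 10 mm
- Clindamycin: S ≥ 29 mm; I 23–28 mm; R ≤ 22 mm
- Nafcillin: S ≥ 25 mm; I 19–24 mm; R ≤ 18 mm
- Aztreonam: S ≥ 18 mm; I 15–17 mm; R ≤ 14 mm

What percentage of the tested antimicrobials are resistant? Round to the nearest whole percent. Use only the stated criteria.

Penicillin: 16 mm is in 11–16 mm → intermediate
Tobramycin 28 mm: ≥ 27 mm → Susceptible
Oxacillin: 18 mm is ≤ 21 mm ⇒ resistant
Clindamycin: 32 mm is ≥ 29 mm — susceptible
Nafcillin: 30 mm is ≥ 25 mm — susceptible
Azithromycin: 13 mm is in 11–16 mm — intermediate
Aztreonam (19 mm) ≥ 18 mm ⇒ Susceptible
Ceftazidime (10 mm) ≤ 12 mm ⇒ R
Resistant: 2/8

25%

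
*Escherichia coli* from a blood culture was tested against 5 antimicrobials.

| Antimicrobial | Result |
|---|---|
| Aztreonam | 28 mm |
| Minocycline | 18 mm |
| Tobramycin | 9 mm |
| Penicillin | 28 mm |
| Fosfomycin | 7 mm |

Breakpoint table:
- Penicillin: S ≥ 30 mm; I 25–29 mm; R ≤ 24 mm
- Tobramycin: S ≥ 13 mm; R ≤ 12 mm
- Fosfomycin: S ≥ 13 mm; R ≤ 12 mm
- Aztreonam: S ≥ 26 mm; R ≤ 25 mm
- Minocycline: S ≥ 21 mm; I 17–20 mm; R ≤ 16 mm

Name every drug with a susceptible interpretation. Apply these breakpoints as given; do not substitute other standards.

Aztreonam: 28 mm is ≥ 26 mm ⇒ Susceptible
Minocycline 18 mm: in 17–20 mm ⇒ intermediate
Tobramycin: 9 mm is ≤ 12 mm — resistant
Penicillin (28 mm) in 25–29 mm → Intermediate
Fosfomycin (7 mm) ≤ 12 mm → resistant

aztreonam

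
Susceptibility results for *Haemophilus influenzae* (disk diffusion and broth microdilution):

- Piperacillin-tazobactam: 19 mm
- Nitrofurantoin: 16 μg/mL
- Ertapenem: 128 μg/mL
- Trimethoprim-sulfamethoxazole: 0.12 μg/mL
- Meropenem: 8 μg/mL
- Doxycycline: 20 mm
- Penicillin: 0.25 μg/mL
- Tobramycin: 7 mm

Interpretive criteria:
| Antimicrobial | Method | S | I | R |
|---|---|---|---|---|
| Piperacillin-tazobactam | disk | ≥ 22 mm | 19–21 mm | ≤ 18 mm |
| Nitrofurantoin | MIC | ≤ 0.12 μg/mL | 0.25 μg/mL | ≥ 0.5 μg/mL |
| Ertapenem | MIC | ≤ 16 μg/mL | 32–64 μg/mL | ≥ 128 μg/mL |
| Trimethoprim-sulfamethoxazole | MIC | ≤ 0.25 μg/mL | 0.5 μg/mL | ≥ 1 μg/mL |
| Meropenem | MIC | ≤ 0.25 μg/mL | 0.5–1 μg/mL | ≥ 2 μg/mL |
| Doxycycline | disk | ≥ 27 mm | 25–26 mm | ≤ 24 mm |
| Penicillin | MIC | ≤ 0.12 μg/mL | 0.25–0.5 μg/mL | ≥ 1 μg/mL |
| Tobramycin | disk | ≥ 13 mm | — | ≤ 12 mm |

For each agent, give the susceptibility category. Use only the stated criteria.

I, R, R, S, R, R, I, R

Piperacillin-tazobactam (19 mm) in 19–21 mm — intermediate
Nitrofurantoin 16 μg/mL: ≥ 0.5 μg/mL ⇒ Resistant
Ertapenem 128 μg/mL: ≥ 128 μg/mL ⇒ Resistant
Trimethoprim-sulfamethoxazole: 0.12 μg/mL is ≤ 0.25 μg/mL ⇒ S
Meropenem 8 μg/mL: ≥ 2 μg/mL ⇒ R
Doxycycline 20 mm: ≤ 24 mm — Resistant
Penicillin (0.25 μg/mL) in 0.25–0.5 μg/mL ⇒ Intermediate
Tobramycin (7 mm) ≤ 12 mm ⇒ R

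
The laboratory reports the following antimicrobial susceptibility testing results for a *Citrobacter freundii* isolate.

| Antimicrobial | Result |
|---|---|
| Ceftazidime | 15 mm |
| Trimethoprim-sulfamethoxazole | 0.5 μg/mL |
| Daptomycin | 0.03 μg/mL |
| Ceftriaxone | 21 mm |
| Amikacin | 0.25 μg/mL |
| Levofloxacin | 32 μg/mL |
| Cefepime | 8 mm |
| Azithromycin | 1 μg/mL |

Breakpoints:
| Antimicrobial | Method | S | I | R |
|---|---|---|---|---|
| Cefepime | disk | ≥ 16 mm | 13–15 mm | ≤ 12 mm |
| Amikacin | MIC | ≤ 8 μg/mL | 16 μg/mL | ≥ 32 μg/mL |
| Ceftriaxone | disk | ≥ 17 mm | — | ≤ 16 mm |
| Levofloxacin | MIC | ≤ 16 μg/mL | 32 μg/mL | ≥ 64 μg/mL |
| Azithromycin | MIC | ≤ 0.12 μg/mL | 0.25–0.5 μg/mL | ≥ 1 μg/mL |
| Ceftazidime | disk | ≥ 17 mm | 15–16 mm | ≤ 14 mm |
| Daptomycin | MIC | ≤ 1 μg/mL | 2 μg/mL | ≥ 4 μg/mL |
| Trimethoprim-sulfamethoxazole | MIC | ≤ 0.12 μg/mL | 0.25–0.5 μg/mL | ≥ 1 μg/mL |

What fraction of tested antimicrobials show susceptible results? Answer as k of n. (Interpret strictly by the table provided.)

Ceftazidime: 15 mm is in 15–16 mm — Intermediate
Trimethoprim-sulfamethoxazole: 0.5 μg/mL is in 0.25–0.5 μg/mL — I
Daptomycin 0.03 μg/mL: ≤ 1 μg/mL → S
Ceftriaxone 21 mm: ≥ 17 mm → Susceptible
Amikacin 0.25 μg/mL: ≤ 8 μg/mL → S
Levofloxacin: 32 μg/mL is = 32 μg/mL — intermediate
Cefepime 8 mm: ≤ 12 mm → resistant
Azithromycin: 1 μg/mL is ≥ 1 μg/mL → Resistant
Susceptible: 3/8

3 of 8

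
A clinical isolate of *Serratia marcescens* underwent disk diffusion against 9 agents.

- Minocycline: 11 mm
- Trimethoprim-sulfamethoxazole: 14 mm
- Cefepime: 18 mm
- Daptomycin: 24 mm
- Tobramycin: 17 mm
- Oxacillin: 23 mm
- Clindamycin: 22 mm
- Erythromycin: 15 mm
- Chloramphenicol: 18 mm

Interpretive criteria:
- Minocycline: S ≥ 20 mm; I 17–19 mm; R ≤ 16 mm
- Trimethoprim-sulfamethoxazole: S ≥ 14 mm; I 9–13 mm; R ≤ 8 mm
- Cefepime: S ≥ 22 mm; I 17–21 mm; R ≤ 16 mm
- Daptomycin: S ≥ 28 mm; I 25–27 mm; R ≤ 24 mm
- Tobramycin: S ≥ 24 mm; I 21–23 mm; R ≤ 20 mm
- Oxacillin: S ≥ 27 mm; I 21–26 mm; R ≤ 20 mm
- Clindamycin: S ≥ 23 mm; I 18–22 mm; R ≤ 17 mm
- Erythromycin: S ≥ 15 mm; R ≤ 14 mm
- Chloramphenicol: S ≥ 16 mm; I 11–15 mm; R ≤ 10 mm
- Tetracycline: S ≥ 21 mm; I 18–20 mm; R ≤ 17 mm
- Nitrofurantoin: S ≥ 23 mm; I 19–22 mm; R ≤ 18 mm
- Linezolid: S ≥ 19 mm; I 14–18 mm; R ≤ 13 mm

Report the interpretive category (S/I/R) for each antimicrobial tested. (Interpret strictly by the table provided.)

R, S, I, R, R, I, I, S, S

Minocycline 11 mm: ≤ 16 mm ⇒ Resistant
Trimethoprim-sulfamethoxazole (14 mm) ≥ 14 mm — Susceptible
Cefepime: 18 mm is in 17–21 mm → I
Daptomycin: 24 mm is ≤ 24 mm — R
Tobramycin: 17 mm is ≤ 20 mm ⇒ resistant
Oxacillin (23 mm) in 21–26 mm ⇒ intermediate
Clindamycin: 22 mm is in 18–22 mm — Intermediate
Erythromycin (15 mm) ≥ 15 mm → Susceptible
Chloramphenicol (18 mm) ≥ 16 mm ⇒ Susceptible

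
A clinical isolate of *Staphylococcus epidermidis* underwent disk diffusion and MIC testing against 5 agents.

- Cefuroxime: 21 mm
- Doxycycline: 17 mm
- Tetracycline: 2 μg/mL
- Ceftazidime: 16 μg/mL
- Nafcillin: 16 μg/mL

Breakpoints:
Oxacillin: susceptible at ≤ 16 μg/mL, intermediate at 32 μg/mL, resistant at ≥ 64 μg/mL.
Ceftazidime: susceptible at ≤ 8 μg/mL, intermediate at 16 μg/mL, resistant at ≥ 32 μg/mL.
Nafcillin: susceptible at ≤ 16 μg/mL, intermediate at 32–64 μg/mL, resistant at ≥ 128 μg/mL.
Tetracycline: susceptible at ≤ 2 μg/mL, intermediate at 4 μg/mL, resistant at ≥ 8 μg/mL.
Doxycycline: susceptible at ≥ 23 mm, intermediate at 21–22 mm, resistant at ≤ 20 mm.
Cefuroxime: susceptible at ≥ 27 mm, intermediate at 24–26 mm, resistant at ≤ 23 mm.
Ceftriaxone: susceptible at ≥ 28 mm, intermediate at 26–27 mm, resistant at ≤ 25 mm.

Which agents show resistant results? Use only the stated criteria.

Cefuroxime (21 mm) ≤ 23 mm → Resistant
Doxycycline 17 mm: ≤ 20 mm → Resistant
Tetracycline: 2 μg/mL is ≤ 2 μg/mL ⇒ Susceptible
Ceftazidime: 16 μg/mL is = 16 μg/mL → I
Nafcillin: 16 μg/mL is ≤ 16 μg/mL → susceptible

cefuroxime, doxycycline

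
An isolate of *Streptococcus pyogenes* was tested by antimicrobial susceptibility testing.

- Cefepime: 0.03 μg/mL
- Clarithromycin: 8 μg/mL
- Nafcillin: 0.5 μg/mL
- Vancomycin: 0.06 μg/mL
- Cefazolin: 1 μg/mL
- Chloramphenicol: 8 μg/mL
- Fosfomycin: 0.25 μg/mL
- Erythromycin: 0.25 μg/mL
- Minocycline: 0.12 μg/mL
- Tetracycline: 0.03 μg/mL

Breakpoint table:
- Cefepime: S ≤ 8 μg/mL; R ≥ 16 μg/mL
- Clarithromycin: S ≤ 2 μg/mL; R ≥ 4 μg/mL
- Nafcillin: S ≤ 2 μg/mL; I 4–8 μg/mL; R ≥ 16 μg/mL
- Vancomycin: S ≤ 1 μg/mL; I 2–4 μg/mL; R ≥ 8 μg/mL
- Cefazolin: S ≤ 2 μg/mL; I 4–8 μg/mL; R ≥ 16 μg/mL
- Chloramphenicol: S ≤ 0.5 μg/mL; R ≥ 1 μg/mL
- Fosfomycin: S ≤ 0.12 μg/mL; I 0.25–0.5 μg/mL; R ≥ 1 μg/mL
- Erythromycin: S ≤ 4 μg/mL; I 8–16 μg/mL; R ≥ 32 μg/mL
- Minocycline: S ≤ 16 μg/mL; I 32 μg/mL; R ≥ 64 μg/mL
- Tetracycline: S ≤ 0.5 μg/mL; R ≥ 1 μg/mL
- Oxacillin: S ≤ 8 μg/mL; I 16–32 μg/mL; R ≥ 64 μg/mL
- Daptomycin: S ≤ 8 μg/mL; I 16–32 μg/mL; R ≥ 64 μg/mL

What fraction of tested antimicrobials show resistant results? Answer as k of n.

Cefepime: 0.03 μg/mL is ≤ 8 μg/mL — S
Clarithromycin 8 μg/mL: ≥ 4 μg/mL — Resistant
Nafcillin 0.5 μg/mL: ≤ 2 μg/mL ⇒ Susceptible
Vancomycin: 0.06 μg/mL is ≤ 1 μg/mL ⇒ susceptible
Cefazolin (1 μg/mL) ≤ 2 μg/mL ⇒ susceptible
Chloramphenicol (8 μg/mL) ≥ 1 μg/mL ⇒ resistant
Fosfomycin (0.25 μg/mL) in 0.25–0.5 μg/mL — I
Erythromycin (0.25 μg/mL) ≤ 4 μg/mL — Susceptible
Minocycline: 0.12 μg/mL is ≤ 16 μg/mL ⇒ Susceptible
Tetracycline (0.03 μg/mL) ≤ 0.5 μg/mL — Susceptible
Resistant: 2/10

2 of 10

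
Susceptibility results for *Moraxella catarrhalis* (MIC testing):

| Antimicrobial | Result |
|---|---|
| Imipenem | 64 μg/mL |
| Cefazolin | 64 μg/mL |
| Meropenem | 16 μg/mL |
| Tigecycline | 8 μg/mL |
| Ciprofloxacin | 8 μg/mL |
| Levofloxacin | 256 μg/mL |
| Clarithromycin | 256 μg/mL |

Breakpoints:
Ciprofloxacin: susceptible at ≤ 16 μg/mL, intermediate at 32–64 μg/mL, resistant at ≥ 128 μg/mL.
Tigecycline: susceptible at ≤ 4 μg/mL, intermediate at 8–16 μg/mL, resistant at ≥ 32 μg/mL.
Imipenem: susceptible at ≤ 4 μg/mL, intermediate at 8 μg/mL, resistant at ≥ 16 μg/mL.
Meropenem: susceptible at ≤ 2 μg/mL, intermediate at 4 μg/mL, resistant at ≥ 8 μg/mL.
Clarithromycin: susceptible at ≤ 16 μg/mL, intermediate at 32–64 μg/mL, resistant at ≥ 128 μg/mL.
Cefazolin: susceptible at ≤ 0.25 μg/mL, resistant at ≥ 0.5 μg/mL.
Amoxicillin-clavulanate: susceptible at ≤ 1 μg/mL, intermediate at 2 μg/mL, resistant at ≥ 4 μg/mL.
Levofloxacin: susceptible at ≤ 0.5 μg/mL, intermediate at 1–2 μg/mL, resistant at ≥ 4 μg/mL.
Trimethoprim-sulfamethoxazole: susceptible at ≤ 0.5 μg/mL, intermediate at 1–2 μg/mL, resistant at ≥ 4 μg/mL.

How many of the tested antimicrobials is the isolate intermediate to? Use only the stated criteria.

1

Imipenem (64 μg/mL) ≥ 16 μg/mL → resistant
Cefazolin (64 μg/mL) ≥ 0.5 μg/mL — Resistant
Meropenem: 16 μg/mL is ≥ 8 μg/mL — Resistant
Tigecycline 8 μg/mL: in 8–16 μg/mL — intermediate
Ciprofloxacin 8 μg/mL: ≤ 16 μg/mL → S
Levofloxacin 256 μg/mL: ≥ 4 μg/mL → R
Clarithromycin: 256 μg/mL is ≥ 128 μg/mL → resistant
Intermediate: 1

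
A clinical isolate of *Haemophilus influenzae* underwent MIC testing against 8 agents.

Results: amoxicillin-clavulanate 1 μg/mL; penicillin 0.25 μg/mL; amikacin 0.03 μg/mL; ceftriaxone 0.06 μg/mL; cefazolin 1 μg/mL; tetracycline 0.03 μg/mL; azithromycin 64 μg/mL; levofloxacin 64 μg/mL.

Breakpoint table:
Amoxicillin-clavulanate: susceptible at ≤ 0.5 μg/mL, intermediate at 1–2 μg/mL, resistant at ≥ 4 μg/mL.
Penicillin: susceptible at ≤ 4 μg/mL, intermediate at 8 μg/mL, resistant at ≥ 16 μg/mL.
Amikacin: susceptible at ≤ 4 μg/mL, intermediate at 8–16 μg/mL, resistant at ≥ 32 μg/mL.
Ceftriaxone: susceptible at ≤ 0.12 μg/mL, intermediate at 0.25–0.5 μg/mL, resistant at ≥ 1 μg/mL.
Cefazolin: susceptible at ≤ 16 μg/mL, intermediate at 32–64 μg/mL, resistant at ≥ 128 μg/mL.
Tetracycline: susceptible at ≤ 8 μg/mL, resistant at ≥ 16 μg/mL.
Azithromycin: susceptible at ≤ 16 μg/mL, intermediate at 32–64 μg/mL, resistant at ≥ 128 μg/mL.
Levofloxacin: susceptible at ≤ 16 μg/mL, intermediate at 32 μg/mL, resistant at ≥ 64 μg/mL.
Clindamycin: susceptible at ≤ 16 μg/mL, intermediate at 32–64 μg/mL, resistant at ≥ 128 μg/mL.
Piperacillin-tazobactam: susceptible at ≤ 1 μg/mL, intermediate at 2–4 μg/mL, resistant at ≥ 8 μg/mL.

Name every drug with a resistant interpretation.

Amoxicillin-clavulanate 1 μg/mL: in 1–2 μg/mL ⇒ Intermediate
Penicillin (0.25 μg/mL) ≤ 4 μg/mL — S
Amikacin (0.03 μg/mL) ≤ 4 μg/mL ⇒ Susceptible
Ceftriaxone (0.06 μg/mL) ≤ 0.12 μg/mL → S
Cefazolin: 1 μg/mL is ≤ 16 μg/mL ⇒ susceptible
Tetracycline (0.03 μg/mL) ≤ 8 μg/mL ⇒ Susceptible
Azithromycin (64 μg/mL) in 32–64 μg/mL → intermediate
Levofloxacin (64 μg/mL) ≥ 64 μg/mL → R

levofloxacin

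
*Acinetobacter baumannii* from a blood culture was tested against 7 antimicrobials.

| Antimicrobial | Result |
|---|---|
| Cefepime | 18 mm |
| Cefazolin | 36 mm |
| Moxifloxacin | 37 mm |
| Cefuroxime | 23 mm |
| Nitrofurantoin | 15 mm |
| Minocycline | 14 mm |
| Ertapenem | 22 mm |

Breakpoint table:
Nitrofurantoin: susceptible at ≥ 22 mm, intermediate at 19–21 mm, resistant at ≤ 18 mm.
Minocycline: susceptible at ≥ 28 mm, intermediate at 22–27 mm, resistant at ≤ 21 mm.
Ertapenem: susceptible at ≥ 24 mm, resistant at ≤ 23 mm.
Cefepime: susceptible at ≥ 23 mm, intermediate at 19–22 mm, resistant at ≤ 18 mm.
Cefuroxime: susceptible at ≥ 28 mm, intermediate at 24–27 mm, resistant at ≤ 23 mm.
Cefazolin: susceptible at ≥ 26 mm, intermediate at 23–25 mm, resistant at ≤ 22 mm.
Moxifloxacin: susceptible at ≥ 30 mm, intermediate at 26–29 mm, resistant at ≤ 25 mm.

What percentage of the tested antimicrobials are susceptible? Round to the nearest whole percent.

Cefepime 18 mm: ≤ 18 mm → R
Cefazolin 36 mm: ≥ 26 mm — Susceptible
Moxifloxacin 37 mm: ≥ 30 mm → Susceptible
Cefuroxime (23 mm) ≤ 23 mm → resistant
Nitrofurantoin 15 mm: ≤ 18 mm — resistant
Minocycline: 14 mm is ≤ 21 mm — Resistant
Ertapenem 22 mm: ≤ 23 mm ⇒ Resistant
Susceptible: 2/7

29%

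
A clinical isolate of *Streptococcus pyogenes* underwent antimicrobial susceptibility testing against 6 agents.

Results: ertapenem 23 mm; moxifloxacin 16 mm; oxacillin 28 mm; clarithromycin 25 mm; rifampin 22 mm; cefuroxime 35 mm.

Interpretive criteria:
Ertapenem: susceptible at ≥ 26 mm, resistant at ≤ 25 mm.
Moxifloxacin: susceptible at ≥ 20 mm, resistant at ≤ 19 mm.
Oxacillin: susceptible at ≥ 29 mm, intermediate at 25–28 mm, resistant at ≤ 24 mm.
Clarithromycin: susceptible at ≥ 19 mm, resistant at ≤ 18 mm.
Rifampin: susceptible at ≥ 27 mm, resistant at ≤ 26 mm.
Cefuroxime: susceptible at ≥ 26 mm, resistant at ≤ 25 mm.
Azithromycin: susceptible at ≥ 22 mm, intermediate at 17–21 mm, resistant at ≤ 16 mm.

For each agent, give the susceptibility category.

R, R, I, S, R, S

Ertapenem (23 mm) ≤ 25 mm — R
Moxifloxacin (16 mm) ≤ 19 mm — Resistant
Oxacillin 28 mm: in 25–28 mm — Intermediate
Clarithromycin 25 mm: ≥ 19 mm — S
Rifampin (22 mm) ≤ 26 mm ⇒ R
Cefuroxime (35 mm) ≥ 26 mm — Susceptible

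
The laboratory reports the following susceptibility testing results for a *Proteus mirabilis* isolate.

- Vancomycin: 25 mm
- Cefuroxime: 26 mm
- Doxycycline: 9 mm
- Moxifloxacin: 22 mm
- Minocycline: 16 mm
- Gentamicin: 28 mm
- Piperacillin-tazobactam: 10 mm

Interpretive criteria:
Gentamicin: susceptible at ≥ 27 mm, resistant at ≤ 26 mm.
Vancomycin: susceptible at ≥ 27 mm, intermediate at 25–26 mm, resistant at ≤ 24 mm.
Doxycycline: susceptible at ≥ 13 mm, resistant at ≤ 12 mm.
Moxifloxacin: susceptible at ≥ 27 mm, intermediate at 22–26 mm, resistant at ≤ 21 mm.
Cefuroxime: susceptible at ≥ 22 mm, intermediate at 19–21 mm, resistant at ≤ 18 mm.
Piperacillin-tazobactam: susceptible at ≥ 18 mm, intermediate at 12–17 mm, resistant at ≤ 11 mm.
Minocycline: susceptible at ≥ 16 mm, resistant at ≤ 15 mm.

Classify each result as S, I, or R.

I, S, R, I, S, S, R

Vancomycin: 25 mm is in 25–26 mm ⇒ intermediate
Cefuroxime: 26 mm is ≥ 22 mm — S
Doxycycline: 9 mm is ≤ 12 mm ⇒ R
Moxifloxacin (22 mm) in 22–26 mm ⇒ Intermediate
Minocycline: 16 mm is ≥ 16 mm ⇒ susceptible
Gentamicin 28 mm: ≥ 27 mm ⇒ S
Piperacillin-tazobactam 10 mm: ≤ 11 mm ⇒ Resistant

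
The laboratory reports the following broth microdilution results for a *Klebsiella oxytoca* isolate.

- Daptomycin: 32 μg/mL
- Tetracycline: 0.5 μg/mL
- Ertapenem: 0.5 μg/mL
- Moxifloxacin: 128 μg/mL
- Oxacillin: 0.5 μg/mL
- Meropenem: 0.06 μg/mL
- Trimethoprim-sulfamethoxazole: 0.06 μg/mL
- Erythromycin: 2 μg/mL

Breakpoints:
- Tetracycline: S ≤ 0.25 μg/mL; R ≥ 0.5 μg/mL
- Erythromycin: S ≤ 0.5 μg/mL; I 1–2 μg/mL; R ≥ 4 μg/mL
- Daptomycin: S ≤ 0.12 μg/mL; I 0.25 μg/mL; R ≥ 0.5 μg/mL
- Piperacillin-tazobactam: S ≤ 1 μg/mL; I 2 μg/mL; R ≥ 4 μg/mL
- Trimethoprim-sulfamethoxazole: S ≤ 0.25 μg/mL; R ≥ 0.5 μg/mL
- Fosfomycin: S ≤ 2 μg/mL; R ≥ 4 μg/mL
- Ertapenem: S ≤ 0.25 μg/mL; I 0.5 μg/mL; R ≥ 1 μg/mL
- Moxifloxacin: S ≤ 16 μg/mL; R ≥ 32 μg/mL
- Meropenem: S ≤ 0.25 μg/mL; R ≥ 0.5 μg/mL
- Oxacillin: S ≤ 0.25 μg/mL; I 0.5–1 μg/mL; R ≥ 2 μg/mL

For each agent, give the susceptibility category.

R, R, I, R, I, S, S, I

Daptomycin (32 μg/mL) ≥ 0.5 μg/mL — R
Tetracycline (0.5 μg/mL) ≥ 0.5 μg/mL — R
Ertapenem (0.5 μg/mL) = 0.5 μg/mL → Intermediate
Moxifloxacin 128 μg/mL: ≥ 32 μg/mL → R
Oxacillin 0.5 μg/mL: in 0.5–1 μg/mL — intermediate
Meropenem (0.06 μg/mL) ≤ 0.25 μg/mL → susceptible
Trimethoprim-sulfamethoxazole (0.06 μg/mL) ≤ 0.25 μg/mL — Susceptible
Erythromycin 2 μg/mL: in 1–2 μg/mL ⇒ I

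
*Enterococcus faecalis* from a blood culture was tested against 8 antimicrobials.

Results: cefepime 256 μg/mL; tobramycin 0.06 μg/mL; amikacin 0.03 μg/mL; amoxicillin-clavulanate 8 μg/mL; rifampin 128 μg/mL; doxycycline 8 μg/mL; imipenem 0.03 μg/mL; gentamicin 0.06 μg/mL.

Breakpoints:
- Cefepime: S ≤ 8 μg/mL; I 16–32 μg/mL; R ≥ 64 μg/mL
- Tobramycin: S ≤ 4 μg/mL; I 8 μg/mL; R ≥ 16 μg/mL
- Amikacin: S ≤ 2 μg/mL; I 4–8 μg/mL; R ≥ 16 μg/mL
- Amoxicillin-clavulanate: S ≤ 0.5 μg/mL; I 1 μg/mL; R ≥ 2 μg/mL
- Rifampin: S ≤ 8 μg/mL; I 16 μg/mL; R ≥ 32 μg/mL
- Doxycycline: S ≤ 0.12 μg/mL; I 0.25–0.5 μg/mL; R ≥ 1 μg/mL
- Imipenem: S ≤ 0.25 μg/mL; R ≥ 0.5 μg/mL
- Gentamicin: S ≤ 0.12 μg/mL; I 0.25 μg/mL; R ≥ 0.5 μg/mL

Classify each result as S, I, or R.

R, S, S, R, R, R, S, S

Cefepime 256 μg/mL: ≥ 64 μg/mL ⇒ Resistant
Tobramycin (0.06 μg/mL) ≤ 4 μg/mL ⇒ S
Amikacin (0.03 μg/mL) ≤ 2 μg/mL ⇒ S
Amoxicillin-clavulanate (8 μg/mL) ≥ 2 μg/mL → R
Rifampin (128 μg/mL) ≥ 32 μg/mL — Resistant
Doxycycline (8 μg/mL) ≥ 1 μg/mL → Resistant
Imipenem (0.03 μg/mL) ≤ 0.25 μg/mL ⇒ susceptible
Gentamicin: 0.06 μg/mL is ≤ 0.12 μg/mL — Susceptible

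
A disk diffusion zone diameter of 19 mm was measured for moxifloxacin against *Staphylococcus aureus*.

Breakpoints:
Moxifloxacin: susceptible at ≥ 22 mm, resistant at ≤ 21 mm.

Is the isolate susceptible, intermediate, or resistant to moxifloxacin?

Moxifloxacin 19 mm: ≤ 21 mm → Resistant

R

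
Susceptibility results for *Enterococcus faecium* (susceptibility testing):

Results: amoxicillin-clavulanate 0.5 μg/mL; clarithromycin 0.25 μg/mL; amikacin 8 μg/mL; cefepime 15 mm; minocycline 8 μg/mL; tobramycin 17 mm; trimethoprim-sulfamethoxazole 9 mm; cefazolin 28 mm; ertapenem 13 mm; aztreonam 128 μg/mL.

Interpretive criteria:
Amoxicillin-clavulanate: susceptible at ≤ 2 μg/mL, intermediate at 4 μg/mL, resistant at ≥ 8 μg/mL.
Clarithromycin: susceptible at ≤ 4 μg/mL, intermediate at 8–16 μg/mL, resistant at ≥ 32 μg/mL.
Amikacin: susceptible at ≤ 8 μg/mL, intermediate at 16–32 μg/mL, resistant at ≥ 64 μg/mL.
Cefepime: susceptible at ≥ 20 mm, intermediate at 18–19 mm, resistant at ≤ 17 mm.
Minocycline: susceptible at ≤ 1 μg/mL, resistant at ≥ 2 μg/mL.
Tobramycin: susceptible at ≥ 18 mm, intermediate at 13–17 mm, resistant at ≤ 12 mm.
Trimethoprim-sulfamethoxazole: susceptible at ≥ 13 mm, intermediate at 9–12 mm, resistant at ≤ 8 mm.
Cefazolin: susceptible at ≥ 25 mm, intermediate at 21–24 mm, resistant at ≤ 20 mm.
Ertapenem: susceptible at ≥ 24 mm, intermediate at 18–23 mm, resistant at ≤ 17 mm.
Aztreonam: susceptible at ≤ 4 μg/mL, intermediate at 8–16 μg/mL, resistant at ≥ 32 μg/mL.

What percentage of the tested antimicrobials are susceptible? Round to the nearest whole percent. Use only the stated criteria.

40%

Amoxicillin-clavulanate 0.5 μg/mL: ≤ 2 μg/mL — susceptible
Clarithromycin: 0.25 μg/mL is ≤ 4 μg/mL — S
Amikacin (8 μg/mL) ≤ 8 μg/mL ⇒ susceptible
Cefepime: 15 mm is ≤ 17 mm — R
Minocycline 8 μg/mL: ≥ 2 μg/mL — resistant
Tobramycin 17 mm: in 13–17 mm ⇒ intermediate
Trimethoprim-sulfamethoxazole (9 mm) in 9–12 mm ⇒ Intermediate
Cefazolin (28 mm) ≥ 25 mm — Susceptible
Ertapenem: 13 mm is ≤ 17 mm ⇒ Resistant
Aztreonam: 128 μg/mL is ≥ 32 μg/mL — Resistant
Susceptible: 4/10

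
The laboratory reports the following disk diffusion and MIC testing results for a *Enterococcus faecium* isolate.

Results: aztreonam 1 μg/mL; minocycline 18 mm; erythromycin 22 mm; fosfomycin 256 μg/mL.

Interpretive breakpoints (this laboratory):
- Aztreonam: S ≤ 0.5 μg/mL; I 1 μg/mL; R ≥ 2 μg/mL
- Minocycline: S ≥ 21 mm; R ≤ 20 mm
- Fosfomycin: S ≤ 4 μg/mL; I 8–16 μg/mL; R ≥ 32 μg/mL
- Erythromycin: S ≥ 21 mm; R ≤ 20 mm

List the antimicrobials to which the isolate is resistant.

Aztreonam (1 μg/mL) = 1 μg/mL — Intermediate
Minocycline (18 mm) ≤ 20 mm — R
Erythromycin 22 mm: ≥ 21 mm — Susceptible
Fosfomycin 256 μg/mL: ≥ 32 μg/mL ⇒ Resistant

minocycline, fosfomycin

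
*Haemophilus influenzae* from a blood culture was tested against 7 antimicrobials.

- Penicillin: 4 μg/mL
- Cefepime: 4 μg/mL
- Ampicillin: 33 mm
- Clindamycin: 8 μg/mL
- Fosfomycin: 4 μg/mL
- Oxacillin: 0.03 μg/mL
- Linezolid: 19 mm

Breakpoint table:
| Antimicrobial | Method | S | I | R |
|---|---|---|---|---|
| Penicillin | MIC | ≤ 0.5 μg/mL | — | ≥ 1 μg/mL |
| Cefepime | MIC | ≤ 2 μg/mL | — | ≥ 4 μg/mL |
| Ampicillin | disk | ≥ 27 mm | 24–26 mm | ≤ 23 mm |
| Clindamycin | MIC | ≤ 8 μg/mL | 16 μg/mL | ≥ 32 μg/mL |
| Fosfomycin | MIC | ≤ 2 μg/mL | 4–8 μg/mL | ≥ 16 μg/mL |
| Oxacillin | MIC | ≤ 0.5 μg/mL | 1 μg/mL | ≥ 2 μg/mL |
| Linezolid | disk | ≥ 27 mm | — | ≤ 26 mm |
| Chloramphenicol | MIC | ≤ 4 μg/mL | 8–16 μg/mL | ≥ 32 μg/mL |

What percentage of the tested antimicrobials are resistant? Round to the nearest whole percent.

Penicillin 4 μg/mL: ≥ 1 μg/mL — Resistant
Cefepime 4 μg/mL: ≥ 4 μg/mL — resistant
Ampicillin: 33 mm is ≥ 27 mm → susceptible
Clindamycin: 8 μg/mL is ≤ 8 μg/mL → S
Fosfomycin: 4 μg/mL is in 4–8 μg/mL — intermediate
Oxacillin 0.03 μg/mL: ≤ 0.5 μg/mL — susceptible
Linezolid: 19 mm is ≤ 26 mm → resistant
Resistant: 3/7

43%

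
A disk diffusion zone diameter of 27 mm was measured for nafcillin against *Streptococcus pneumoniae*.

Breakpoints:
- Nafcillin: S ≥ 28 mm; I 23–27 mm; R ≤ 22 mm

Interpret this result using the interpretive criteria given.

I

Nafcillin 27 mm: in 23–27 mm — intermediate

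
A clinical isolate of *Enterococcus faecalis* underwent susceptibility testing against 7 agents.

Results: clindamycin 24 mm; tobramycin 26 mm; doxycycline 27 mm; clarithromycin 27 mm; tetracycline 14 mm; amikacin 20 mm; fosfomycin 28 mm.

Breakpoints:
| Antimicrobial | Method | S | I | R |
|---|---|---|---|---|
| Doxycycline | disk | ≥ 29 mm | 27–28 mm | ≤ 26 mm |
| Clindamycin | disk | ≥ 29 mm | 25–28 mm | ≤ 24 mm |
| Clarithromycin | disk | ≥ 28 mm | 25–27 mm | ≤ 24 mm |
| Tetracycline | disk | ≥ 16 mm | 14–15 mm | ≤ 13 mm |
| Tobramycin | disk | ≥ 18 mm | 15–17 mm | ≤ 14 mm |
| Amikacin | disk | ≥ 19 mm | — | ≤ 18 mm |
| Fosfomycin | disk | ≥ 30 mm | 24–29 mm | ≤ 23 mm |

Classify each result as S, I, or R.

R, S, I, I, I, S, I

Clindamycin: 24 mm is ≤ 24 mm ⇒ resistant
Tobramycin: 26 mm is ≥ 18 mm → Susceptible
Doxycycline (27 mm) in 27–28 mm — intermediate
Clarithromycin: 27 mm is in 25–27 mm — Intermediate
Tetracycline 14 mm: in 14–15 mm ⇒ intermediate
Amikacin: 20 mm is ≥ 19 mm — Susceptible
Fosfomycin (28 mm) in 24–29 mm ⇒ intermediate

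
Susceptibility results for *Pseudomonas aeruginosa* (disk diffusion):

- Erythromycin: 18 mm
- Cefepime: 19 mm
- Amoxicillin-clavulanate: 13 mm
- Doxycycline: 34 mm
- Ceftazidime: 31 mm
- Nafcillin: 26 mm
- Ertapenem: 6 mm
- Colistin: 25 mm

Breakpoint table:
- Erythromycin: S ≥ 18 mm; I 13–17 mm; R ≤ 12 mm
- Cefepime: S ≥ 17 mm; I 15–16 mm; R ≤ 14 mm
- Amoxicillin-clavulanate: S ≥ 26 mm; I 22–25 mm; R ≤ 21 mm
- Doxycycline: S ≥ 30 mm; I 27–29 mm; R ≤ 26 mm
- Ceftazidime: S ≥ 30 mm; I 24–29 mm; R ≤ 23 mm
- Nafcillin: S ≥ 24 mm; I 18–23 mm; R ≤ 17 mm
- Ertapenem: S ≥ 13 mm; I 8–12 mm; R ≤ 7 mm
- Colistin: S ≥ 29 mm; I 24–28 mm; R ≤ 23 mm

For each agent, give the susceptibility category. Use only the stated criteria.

S, S, R, S, S, S, R, I

Erythromycin: 18 mm is ≥ 18 mm — S
Cefepime (19 mm) ≥ 17 mm — Susceptible
Amoxicillin-clavulanate (13 mm) ≤ 21 mm — R
Doxycycline (34 mm) ≥ 30 mm → S
Ceftazidime 31 mm: ≥ 30 mm — Susceptible
Nafcillin (26 mm) ≥ 24 mm → susceptible
Ertapenem: 6 mm is ≤ 7 mm → Resistant
Colistin: 25 mm is in 24–28 mm → I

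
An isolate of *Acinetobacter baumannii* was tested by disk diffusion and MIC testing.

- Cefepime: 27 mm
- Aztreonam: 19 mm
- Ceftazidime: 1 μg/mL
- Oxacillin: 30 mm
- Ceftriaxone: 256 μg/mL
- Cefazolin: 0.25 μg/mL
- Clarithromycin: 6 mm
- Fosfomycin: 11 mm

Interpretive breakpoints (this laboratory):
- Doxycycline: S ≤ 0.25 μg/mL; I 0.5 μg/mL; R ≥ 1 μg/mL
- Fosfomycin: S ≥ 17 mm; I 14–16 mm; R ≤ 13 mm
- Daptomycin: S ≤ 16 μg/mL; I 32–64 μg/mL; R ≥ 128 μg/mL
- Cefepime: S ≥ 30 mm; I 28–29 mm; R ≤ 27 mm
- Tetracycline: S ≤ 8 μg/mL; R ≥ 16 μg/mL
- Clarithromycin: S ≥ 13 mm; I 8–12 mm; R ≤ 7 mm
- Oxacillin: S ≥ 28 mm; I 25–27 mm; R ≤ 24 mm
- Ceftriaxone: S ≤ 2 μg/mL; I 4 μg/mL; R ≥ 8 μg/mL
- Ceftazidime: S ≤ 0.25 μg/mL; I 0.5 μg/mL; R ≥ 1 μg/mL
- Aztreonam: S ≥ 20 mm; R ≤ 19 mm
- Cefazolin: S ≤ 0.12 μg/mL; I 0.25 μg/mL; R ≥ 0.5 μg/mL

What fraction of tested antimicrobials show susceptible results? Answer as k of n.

1 of 8

Cefepime 27 mm: ≤ 27 mm ⇒ resistant
Aztreonam (19 mm) ≤ 19 mm ⇒ resistant
Ceftazidime 1 μg/mL: ≥ 1 μg/mL — R
Oxacillin (30 mm) ≥ 28 mm ⇒ Susceptible
Ceftriaxone: 256 μg/mL is ≥ 8 μg/mL ⇒ Resistant
Cefazolin: 0.25 μg/mL is = 0.25 μg/mL — intermediate
Clarithromycin: 6 mm is ≤ 7 mm ⇒ Resistant
Fosfomycin: 11 mm is ≤ 13 mm ⇒ Resistant
Susceptible: 1/8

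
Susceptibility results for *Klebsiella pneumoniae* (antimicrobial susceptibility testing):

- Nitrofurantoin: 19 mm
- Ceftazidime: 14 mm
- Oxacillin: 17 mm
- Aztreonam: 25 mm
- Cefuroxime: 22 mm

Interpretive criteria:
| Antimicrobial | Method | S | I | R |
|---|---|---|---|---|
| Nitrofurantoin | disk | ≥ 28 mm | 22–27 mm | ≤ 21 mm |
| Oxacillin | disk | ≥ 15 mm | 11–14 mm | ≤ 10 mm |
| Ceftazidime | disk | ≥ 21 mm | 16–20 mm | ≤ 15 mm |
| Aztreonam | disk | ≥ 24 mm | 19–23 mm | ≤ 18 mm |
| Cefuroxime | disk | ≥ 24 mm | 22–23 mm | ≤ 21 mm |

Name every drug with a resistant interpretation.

Nitrofurantoin (19 mm) ≤ 21 mm — Resistant
Ceftazidime (14 mm) ≤ 15 mm → resistant
Oxacillin 17 mm: ≥ 15 mm → Susceptible
Aztreonam 25 mm: ≥ 24 mm — Susceptible
Cefuroxime (22 mm) in 22–23 mm ⇒ Intermediate

nitrofurantoin, ceftazidime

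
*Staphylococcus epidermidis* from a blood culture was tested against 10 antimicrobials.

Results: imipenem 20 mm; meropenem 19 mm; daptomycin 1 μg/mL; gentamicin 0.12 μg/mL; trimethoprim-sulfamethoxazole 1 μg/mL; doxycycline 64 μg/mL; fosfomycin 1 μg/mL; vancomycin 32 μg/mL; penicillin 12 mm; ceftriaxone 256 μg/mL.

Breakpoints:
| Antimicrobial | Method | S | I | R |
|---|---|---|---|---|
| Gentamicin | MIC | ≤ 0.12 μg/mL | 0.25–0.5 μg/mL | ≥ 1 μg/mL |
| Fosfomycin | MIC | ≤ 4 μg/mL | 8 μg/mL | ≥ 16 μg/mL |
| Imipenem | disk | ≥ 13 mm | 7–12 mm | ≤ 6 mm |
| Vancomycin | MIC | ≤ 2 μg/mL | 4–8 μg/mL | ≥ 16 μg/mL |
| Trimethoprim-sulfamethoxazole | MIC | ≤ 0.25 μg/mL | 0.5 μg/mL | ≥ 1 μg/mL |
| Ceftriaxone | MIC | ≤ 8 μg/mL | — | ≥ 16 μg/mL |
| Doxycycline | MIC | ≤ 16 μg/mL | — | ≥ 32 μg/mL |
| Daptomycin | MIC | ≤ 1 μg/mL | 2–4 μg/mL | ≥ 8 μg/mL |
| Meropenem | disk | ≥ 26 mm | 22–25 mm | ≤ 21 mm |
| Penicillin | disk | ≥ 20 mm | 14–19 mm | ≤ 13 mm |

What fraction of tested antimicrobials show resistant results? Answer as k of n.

6 of 10

Imipenem (20 mm) ≥ 13 mm → susceptible
Meropenem: 19 mm is ≤ 21 mm ⇒ R
Daptomycin: 1 μg/mL is ≤ 1 μg/mL → Susceptible
Gentamicin (0.12 μg/mL) ≤ 0.12 μg/mL — Susceptible
Trimethoprim-sulfamethoxazole (1 μg/mL) ≥ 1 μg/mL ⇒ R
Doxycycline (64 μg/mL) ≥ 32 μg/mL ⇒ resistant
Fosfomycin (1 μg/mL) ≤ 4 μg/mL ⇒ susceptible
Vancomycin 32 μg/mL: ≥ 16 μg/mL → Resistant
Penicillin: 12 mm is ≤ 13 mm ⇒ resistant
Ceftriaxone 256 μg/mL: ≥ 16 μg/mL ⇒ resistant
Resistant: 6/10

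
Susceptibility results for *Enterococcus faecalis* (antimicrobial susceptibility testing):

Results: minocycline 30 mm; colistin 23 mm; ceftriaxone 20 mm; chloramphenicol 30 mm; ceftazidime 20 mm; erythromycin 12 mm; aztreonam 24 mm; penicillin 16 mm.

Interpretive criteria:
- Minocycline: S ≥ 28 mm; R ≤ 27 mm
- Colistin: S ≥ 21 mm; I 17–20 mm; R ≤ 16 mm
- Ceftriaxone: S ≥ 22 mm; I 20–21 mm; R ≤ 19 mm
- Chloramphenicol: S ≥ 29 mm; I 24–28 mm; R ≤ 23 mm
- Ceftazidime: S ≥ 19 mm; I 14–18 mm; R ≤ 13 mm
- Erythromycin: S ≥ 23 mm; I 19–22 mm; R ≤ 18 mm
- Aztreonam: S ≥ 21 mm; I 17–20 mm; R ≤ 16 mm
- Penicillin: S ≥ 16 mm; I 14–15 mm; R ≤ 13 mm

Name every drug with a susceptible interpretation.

minocycline, colistin, chloramphenicol, ceftazidime, aztreonam, penicillin

Minocycline (30 mm) ≥ 28 mm — susceptible
Colistin: 23 mm is ≥ 21 mm — S
Ceftriaxone (20 mm) in 20–21 mm ⇒ I
Chloramphenicol 30 mm: ≥ 29 mm — S
Ceftazidime (20 mm) ≥ 19 mm → S
Erythromycin 12 mm: ≤ 18 mm ⇒ resistant
Aztreonam: 24 mm is ≥ 21 mm ⇒ S
Penicillin: 16 mm is ≥ 16 mm ⇒ susceptible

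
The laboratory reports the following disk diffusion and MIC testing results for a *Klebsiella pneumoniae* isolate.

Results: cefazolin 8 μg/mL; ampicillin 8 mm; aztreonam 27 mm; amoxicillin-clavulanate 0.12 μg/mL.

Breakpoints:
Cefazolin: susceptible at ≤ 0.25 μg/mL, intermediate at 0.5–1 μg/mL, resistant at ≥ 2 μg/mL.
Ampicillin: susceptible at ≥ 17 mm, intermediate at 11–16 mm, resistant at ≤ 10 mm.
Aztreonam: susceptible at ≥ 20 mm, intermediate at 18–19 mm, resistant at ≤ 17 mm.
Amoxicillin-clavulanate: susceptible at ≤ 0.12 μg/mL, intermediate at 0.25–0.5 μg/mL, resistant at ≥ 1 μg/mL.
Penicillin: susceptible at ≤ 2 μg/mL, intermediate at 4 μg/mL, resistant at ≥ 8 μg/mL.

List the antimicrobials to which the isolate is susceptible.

Cefazolin (8 μg/mL) ≥ 2 μg/mL ⇒ Resistant
Ampicillin (8 mm) ≤ 10 mm → resistant
Aztreonam 27 mm: ≥ 20 mm → S
Amoxicillin-clavulanate: 0.12 μg/mL is ≤ 0.12 μg/mL — susceptible

aztreonam, amoxicillin-clavulanate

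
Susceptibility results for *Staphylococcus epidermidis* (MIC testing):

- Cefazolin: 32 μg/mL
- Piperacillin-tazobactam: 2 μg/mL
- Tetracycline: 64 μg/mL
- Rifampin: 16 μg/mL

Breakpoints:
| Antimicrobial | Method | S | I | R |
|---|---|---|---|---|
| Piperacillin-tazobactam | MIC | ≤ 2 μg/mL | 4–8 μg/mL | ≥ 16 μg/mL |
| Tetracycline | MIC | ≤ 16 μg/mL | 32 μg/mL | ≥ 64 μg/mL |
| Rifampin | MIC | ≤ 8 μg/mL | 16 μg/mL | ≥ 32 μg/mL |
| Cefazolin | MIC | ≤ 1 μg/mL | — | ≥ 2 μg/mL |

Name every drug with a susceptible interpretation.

piperacillin-tazobactam

Cefazolin (32 μg/mL) ≥ 2 μg/mL — Resistant
Piperacillin-tazobactam: 2 μg/mL is ≤ 2 μg/mL → susceptible
Tetracycline (64 μg/mL) ≥ 64 μg/mL — resistant
Rifampin (16 μg/mL) = 16 μg/mL ⇒ intermediate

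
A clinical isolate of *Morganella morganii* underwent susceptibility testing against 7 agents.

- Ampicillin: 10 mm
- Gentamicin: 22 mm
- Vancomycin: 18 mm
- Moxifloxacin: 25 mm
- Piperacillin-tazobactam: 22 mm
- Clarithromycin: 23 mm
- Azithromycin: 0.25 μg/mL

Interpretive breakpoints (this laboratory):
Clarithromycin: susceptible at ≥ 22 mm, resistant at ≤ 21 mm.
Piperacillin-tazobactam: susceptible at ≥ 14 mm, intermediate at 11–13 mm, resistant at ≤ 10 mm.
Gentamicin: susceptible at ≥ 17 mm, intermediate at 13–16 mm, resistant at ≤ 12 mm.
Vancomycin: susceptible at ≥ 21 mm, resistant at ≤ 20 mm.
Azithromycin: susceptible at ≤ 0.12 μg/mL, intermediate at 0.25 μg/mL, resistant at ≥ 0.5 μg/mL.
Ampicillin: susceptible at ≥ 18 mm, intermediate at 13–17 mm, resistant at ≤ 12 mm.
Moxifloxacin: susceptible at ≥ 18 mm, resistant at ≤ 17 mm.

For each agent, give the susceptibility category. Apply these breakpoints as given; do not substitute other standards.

Ampicillin: 10 mm is ≤ 12 mm ⇒ resistant
Gentamicin 22 mm: ≥ 17 mm — Susceptible
Vancomycin 18 mm: ≤ 20 mm — Resistant
Moxifloxacin: 25 mm is ≥ 18 mm ⇒ susceptible
Piperacillin-tazobactam: 22 mm is ≥ 14 mm → S
Clarithromycin: 23 mm is ≥ 22 mm → S
Azithromycin 0.25 μg/mL: = 0.25 μg/mL → Intermediate

R, S, R, S, S, S, I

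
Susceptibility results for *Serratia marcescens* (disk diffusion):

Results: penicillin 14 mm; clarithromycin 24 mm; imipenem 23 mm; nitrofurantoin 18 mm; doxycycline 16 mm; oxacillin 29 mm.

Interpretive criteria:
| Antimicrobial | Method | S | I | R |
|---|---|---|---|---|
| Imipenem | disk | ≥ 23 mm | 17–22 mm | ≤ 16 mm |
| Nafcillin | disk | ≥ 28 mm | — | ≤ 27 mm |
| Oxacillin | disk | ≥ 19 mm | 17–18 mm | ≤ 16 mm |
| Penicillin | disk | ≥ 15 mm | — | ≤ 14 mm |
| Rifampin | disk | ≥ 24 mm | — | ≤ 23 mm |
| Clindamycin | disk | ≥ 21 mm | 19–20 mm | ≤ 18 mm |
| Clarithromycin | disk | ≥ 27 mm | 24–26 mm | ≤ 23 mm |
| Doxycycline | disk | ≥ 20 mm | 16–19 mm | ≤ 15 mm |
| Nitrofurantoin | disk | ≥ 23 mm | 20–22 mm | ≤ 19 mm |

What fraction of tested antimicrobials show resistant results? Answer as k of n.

Penicillin: 14 mm is ≤ 14 mm ⇒ R
Clarithromycin 24 mm: in 24–26 mm → Intermediate
Imipenem 23 mm: ≥ 23 mm — S
Nitrofurantoin 18 mm: ≤ 19 mm → Resistant
Doxycycline: 16 mm is in 16–19 mm — I
Oxacillin (29 mm) ≥ 19 mm ⇒ Susceptible
Resistant: 2/6

2 of 6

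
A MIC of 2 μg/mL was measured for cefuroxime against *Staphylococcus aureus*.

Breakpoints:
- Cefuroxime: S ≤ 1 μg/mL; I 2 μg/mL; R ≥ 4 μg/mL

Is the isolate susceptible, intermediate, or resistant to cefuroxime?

Cefuroxime (2 μg/mL) = 2 μg/mL — I

Intermediate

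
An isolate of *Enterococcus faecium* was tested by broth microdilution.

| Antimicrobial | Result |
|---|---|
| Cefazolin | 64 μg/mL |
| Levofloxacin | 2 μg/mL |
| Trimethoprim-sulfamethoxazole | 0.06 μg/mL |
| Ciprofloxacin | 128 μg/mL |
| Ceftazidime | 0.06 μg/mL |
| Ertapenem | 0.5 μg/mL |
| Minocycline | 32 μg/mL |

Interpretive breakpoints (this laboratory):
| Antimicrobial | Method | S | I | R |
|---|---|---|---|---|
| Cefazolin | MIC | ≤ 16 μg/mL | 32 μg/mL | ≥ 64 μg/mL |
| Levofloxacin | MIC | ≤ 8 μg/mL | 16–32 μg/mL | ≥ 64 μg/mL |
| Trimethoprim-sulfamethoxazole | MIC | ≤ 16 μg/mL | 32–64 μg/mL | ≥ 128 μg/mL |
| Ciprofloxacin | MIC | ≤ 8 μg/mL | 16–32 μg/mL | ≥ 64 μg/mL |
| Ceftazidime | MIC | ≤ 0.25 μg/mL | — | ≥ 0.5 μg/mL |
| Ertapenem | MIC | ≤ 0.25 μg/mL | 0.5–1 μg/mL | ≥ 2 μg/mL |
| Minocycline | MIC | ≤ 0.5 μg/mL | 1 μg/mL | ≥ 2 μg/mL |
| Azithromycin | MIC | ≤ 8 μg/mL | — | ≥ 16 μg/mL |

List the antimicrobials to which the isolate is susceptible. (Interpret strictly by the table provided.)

levofloxacin, trimethoprim-sulfamethoxazole, ceftazidime

Cefazolin: 64 μg/mL is ≥ 64 μg/mL ⇒ resistant
Levofloxacin (2 μg/mL) ≤ 8 μg/mL ⇒ susceptible
Trimethoprim-sulfamethoxazole: 0.06 μg/mL is ≤ 16 μg/mL — S
Ciprofloxacin (128 μg/mL) ≥ 64 μg/mL ⇒ Resistant
Ceftazidime (0.06 μg/mL) ≤ 0.25 μg/mL ⇒ Susceptible
Ertapenem 0.5 μg/mL: in 0.5–1 μg/mL → Intermediate
Minocycline (32 μg/mL) ≥ 2 μg/mL — R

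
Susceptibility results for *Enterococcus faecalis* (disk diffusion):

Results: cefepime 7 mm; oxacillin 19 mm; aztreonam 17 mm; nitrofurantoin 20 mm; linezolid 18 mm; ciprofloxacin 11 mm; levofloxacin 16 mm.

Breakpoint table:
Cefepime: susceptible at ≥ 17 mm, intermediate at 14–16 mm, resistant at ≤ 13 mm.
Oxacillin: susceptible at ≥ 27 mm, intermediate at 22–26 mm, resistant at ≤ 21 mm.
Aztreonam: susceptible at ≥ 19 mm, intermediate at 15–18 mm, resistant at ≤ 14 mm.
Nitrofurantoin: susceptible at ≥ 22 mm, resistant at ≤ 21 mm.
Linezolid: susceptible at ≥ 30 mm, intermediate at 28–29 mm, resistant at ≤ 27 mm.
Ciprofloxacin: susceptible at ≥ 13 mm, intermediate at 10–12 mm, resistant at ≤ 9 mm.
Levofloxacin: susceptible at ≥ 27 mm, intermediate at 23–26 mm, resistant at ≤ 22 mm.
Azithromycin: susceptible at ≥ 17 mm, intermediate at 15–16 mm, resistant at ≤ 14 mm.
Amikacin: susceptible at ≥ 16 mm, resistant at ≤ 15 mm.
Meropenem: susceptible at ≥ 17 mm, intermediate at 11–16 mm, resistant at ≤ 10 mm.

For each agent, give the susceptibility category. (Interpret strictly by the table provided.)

Cefepime 7 mm: ≤ 13 mm → Resistant
Oxacillin (19 mm) ≤ 21 mm — R
Aztreonam: 17 mm is in 15–18 mm ⇒ Intermediate
Nitrofurantoin: 20 mm is ≤ 21 mm → resistant
Linezolid (18 mm) ≤ 27 mm ⇒ resistant
Ciprofloxacin: 11 mm is in 10–12 mm — intermediate
Levofloxacin: 16 mm is ≤ 22 mm → Resistant

R, R, I, R, R, I, R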